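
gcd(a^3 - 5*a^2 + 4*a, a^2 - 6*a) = a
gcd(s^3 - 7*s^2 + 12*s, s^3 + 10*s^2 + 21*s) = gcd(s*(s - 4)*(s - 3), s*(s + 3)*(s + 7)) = s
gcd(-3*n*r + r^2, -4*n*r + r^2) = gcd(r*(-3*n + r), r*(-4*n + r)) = r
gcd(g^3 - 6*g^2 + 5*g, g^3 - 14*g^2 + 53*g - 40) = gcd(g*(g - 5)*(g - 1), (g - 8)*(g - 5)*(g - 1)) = g^2 - 6*g + 5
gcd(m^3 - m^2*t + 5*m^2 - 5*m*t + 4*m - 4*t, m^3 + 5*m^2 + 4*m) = m^2 + 5*m + 4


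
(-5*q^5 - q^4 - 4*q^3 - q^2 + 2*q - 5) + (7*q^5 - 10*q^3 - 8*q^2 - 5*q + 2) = 2*q^5 - q^4 - 14*q^3 - 9*q^2 - 3*q - 3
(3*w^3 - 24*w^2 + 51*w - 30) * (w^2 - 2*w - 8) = 3*w^5 - 30*w^4 + 75*w^3 + 60*w^2 - 348*w + 240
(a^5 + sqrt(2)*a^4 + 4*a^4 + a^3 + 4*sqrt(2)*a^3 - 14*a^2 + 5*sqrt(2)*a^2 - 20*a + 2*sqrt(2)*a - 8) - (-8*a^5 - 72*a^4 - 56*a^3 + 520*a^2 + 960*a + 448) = 9*a^5 + sqrt(2)*a^4 + 76*a^4 + 4*sqrt(2)*a^3 + 57*a^3 - 534*a^2 + 5*sqrt(2)*a^2 - 980*a + 2*sqrt(2)*a - 456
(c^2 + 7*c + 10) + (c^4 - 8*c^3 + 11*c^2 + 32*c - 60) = c^4 - 8*c^3 + 12*c^2 + 39*c - 50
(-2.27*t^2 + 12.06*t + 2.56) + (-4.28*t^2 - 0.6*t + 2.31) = -6.55*t^2 + 11.46*t + 4.87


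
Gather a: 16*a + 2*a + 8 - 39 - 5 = 18*a - 36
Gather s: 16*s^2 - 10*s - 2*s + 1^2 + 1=16*s^2 - 12*s + 2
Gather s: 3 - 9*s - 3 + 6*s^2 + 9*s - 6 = 6*s^2 - 6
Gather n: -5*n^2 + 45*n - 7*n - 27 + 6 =-5*n^2 + 38*n - 21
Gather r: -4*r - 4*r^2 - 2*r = -4*r^2 - 6*r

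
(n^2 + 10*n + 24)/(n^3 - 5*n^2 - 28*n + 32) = (n + 6)/(n^2 - 9*n + 8)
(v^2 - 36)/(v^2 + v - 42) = (v + 6)/(v + 7)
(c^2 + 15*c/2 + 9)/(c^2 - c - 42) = (c + 3/2)/(c - 7)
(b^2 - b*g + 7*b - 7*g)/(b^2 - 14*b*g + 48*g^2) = (b^2 - b*g + 7*b - 7*g)/(b^2 - 14*b*g + 48*g^2)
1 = 1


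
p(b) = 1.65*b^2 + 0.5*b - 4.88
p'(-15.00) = -49.00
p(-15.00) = 358.87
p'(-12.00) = -39.10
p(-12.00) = 226.72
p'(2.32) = 8.16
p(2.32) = 5.16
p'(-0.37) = -0.72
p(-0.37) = -4.84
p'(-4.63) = -14.78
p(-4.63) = 28.18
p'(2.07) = 7.33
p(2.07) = 3.23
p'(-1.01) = -2.83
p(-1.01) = -3.70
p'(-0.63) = -1.58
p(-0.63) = -4.54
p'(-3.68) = -11.64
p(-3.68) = 15.62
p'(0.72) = 2.88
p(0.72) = -3.66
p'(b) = 3.3*b + 0.5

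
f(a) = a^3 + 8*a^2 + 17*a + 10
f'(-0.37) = 11.49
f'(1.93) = 59.05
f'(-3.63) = -1.55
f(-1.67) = -0.74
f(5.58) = 527.69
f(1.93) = 79.80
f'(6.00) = 221.00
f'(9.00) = 404.00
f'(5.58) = 199.69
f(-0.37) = 4.75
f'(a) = 3*a^2 + 16*a + 17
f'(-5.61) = 21.66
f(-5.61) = -10.15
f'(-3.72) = -1.00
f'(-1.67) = -1.35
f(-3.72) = 5.99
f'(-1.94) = -2.75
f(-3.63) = 5.87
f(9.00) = 1540.00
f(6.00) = 616.00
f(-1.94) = -0.17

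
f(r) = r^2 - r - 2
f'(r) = 2*r - 1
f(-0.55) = -1.15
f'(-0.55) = -2.10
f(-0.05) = -1.95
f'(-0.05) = -1.10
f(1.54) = -1.17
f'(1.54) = 2.08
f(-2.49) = 6.69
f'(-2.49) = -5.98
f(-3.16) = 11.15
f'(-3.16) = -7.32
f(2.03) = 0.09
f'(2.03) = 3.06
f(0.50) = -2.25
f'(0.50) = 0.00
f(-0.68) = -0.86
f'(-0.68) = -2.36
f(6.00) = 28.00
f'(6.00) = 11.00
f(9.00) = 70.00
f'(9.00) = 17.00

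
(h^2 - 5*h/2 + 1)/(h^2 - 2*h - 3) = (-h^2 + 5*h/2 - 1)/(-h^2 + 2*h + 3)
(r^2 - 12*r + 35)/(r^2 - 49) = (r - 5)/(r + 7)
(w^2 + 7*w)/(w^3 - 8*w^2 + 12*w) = (w + 7)/(w^2 - 8*w + 12)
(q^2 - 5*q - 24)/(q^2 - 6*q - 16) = (q + 3)/(q + 2)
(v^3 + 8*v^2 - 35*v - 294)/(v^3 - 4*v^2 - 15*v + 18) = (v^2 + 14*v + 49)/(v^2 + 2*v - 3)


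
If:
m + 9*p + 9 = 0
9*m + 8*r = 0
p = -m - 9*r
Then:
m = -72/665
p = -657/665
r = 81/665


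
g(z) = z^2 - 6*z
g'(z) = 2*z - 6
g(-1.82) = 14.23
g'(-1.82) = -9.64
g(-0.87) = 5.98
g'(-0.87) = -7.74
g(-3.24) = 29.94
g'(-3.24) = -12.48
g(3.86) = -8.26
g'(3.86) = 1.72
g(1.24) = -5.90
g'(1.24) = -3.52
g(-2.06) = 16.60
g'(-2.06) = -10.12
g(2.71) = -8.92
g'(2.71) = -0.58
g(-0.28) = 1.76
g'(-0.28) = -6.56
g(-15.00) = 315.00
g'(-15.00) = -36.00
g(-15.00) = 315.00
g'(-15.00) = -36.00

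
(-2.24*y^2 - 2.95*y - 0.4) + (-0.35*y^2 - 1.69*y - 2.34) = -2.59*y^2 - 4.64*y - 2.74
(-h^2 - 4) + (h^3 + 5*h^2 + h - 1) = h^3 + 4*h^2 + h - 5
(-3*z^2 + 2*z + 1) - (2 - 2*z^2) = -z^2 + 2*z - 1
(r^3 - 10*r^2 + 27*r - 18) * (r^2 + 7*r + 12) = r^5 - 3*r^4 - 31*r^3 + 51*r^2 + 198*r - 216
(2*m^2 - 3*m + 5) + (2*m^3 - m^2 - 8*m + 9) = 2*m^3 + m^2 - 11*m + 14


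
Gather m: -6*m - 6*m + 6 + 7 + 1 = 14 - 12*m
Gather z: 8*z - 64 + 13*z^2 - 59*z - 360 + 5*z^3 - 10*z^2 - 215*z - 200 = 5*z^3 + 3*z^2 - 266*z - 624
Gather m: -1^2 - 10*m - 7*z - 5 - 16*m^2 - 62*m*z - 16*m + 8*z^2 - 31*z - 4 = -16*m^2 + m*(-62*z - 26) + 8*z^2 - 38*z - 10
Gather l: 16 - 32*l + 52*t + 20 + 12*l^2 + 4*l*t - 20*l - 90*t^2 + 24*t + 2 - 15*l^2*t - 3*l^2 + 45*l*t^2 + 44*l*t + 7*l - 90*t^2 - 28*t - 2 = l^2*(9 - 15*t) + l*(45*t^2 + 48*t - 45) - 180*t^2 + 48*t + 36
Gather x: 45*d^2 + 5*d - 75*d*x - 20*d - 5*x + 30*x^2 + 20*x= 45*d^2 - 15*d + 30*x^2 + x*(15 - 75*d)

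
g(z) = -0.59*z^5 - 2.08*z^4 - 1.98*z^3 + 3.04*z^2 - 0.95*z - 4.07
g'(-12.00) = -47723.51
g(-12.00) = 107546.53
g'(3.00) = -499.76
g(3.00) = -344.87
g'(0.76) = -4.40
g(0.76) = -4.75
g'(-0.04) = -1.20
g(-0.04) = -4.03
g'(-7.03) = -4651.80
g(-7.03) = 5890.96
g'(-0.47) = -4.40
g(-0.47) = -2.83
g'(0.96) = -10.45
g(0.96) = -6.18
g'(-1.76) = -13.00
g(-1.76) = 7.82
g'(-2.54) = -41.16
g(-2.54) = 26.20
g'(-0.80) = -6.56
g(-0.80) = -1.01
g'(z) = -2.95*z^4 - 8.32*z^3 - 5.94*z^2 + 6.08*z - 0.95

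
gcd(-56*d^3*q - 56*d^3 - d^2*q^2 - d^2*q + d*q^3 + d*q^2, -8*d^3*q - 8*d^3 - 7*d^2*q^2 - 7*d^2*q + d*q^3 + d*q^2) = -8*d^2*q - 8*d^2 + d*q^2 + d*q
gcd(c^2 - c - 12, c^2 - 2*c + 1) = 1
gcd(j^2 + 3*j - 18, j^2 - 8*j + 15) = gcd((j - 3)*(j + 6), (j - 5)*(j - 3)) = j - 3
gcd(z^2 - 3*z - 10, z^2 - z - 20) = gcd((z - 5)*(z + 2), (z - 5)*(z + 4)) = z - 5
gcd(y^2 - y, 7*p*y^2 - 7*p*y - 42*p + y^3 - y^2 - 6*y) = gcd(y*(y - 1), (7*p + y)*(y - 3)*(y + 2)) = 1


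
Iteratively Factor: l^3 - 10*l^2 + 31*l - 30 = (l - 3)*(l^2 - 7*l + 10) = (l - 3)*(l - 2)*(l - 5)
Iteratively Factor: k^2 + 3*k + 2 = (k + 1)*(k + 2)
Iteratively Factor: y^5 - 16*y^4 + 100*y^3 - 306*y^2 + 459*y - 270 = (y - 3)*(y^4 - 13*y^3 + 61*y^2 - 123*y + 90) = (y - 5)*(y - 3)*(y^3 - 8*y^2 + 21*y - 18) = (y - 5)*(y - 3)^2*(y^2 - 5*y + 6) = (y - 5)*(y - 3)^2*(y - 2)*(y - 3)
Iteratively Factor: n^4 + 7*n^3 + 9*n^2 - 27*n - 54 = (n + 3)*(n^3 + 4*n^2 - 3*n - 18) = (n - 2)*(n + 3)*(n^2 + 6*n + 9) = (n - 2)*(n + 3)^2*(n + 3)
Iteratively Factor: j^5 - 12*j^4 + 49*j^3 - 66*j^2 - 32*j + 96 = (j - 4)*(j^4 - 8*j^3 + 17*j^2 + 2*j - 24) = (j - 4)^2*(j^3 - 4*j^2 + j + 6) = (j - 4)^2*(j - 2)*(j^2 - 2*j - 3) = (j - 4)^2*(j - 2)*(j + 1)*(j - 3)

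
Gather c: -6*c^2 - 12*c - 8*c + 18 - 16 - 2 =-6*c^2 - 20*c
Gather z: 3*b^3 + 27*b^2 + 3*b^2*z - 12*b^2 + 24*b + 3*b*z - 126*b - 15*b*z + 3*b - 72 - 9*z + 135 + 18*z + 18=3*b^3 + 15*b^2 - 99*b + z*(3*b^2 - 12*b + 9) + 81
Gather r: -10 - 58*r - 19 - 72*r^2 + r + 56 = -72*r^2 - 57*r + 27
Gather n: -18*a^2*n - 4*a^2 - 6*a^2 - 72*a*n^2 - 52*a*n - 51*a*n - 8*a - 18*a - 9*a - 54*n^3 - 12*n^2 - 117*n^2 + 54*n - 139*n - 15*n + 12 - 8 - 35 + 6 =-10*a^2 - 35*a - 54*n^3 + n^2*(-72*a - 129) + n*(-18*a^2 - 103*a - 100) - 25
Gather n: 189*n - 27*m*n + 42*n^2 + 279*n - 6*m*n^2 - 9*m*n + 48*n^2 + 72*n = n^2*(90 - 6*m) + n*(540 - 36*m)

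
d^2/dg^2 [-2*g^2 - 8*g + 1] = -4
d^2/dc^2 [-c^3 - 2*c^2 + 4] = -6*c - 4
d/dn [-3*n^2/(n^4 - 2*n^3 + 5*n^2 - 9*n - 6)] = 3*n*(2*n^4 - 2*n^3 + 9*n + 12)/(n^8 - 4*n^7 + 14*n^6 - 38*n^5 + 49*n^4 - 66*n^3 + 21*n^2 + 108*n + 36)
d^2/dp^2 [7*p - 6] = 0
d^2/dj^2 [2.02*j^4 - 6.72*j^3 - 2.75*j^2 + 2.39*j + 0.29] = 24.24*j^2 - 40.32*j - 5.5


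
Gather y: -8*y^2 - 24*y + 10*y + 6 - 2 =-8*y^2 - 14*y + 4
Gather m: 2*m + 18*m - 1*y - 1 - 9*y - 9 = 20*m - 10*y - 10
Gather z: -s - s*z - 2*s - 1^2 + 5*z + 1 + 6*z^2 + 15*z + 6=-3*s + 6*z^2 + z*(20 - s) + 6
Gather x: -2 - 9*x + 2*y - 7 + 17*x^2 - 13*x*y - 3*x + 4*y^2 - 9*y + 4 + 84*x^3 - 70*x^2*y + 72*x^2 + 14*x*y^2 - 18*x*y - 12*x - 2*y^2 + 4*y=84*x^3 + x^2*(89 - 70*y) + x*(14*y^2 - 31*y - 24) + 2*y^2 - 3*y - 5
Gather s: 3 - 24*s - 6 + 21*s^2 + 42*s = 21*s^2 + 18*s - 3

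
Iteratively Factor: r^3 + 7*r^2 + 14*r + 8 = (r + 4)*(r^2 + 3*r + 2) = (r + 1)*(r + 4)*(r + 2)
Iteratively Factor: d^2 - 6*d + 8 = (d - 4)*(d - 2)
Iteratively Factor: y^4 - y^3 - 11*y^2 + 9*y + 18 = (y - 3)*(y^3 + 2*y^2 - 5*y - 6) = (y - 3)*(y + 1)*(y^2 + y - 6) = (y - 3)*(y - 2)*(y + 1)*(y + 3)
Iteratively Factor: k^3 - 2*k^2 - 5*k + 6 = (k - 1)*(k^2 - k - 6) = (k - 1)*(k + 2)*(k - 3)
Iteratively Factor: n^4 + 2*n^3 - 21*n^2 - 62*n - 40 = (n + 4)*(n^3 - 2*n^2 - 13*n - 10) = (n - 5)*(n + 4)*(n^2 + 3*n + 2) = (n - 5)*(n + 2)*(n + 4)*(n + 1)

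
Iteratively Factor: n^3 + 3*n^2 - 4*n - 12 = (n + 2)*(n^2 + n - 6) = (n + 2)*(n + 3)*(n - 2)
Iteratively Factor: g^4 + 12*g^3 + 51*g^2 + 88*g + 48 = (g + 4)*(g^3 + 8*g^2 + 19*g + 12) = (g + 3)*(g + 4)*(g^2 + 5*g + 4) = (g + 3)*(g + 4)^2*(g + 1)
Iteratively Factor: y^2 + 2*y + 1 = (y + 1)*(y + 1)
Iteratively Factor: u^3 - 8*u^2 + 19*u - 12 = (u - 4)*(u^2 - 4*u + 3) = (u - 4)*(u - 3)*(u - 1)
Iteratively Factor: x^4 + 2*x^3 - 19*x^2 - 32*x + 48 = (x + 3)*(x^3 - x^2 - 16*x + 16) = (x - 4)*(x + 3)*(x^2 + 3*x - 4) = (x - 4)*(x - 1)*(x + 3)*(x + 4)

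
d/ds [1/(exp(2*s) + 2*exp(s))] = -(2*exp(s) + 2)*exp(-s)/(exp(s) + 2)^2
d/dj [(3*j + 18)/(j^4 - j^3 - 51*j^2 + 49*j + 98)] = 3*(j^4 - j^3 - 51*j^2 + 49*j - (j + 6)*(4*j^3 - 3*j^2 - 102*j + 49) + 98)/(j^4 - j^3 - 51*j^2 + 49*j + 98)^2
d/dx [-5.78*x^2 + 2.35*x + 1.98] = 2.35 - 11.56*x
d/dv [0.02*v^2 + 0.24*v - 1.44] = 0.04*v + 0.24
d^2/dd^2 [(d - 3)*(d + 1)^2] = 6*d - 2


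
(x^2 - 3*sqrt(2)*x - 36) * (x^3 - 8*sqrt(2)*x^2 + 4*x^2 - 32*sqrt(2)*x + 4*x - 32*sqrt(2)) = x^5 - 11*sqrt(2)*x^4 + 4*x^4 - 44*sqrt(2)*x^3 + 16*x^3 + 48*x^2 + 244*sqrt(2)*x^2 + 48*x + 1152*sqrt(2)*x + 1152*sqrt(2)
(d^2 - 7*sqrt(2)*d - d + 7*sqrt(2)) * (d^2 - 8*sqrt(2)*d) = d^4 - 15*sqrt(2)*d^3 - d^3 + 15*sqrt(2)*d^2 + 112*d^2 - 112*d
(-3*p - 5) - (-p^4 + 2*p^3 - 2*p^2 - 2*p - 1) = p^4 - 2*p^3 + 2*p^2 - p - 4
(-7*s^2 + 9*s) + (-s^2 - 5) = -8*s^2 + 9*s - 5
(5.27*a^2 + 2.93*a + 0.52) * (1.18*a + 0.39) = 6.2186*a^3 + 5.5127*a^2 + 1.7563*a + 0.2028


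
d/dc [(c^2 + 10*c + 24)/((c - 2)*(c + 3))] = 3*(-3*c^2 - 20*c - 28)/(c^4 + 2*c^3 - 11*c^2 - 12*c + 36)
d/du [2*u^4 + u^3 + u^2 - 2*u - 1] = 8*u^3 + 3*u^2 + 2*u - 2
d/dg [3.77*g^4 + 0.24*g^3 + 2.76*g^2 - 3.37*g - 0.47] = 15.08*g^3 + 0.72*g^2 + 5.52*g - 3.37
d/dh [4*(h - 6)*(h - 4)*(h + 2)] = 12*h^2 - 64*h + 16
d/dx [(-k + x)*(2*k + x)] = k + 2*x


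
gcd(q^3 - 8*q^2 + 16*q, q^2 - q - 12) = q - 4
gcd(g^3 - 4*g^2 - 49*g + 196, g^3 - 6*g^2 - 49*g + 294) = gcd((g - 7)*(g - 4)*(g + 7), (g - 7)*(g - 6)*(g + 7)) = g^2 - 49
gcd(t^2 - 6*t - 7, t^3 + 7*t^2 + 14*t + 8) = t + 1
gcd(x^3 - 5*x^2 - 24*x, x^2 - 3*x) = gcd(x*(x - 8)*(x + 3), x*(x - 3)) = x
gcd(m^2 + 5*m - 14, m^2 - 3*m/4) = 1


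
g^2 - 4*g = g*(g - 4)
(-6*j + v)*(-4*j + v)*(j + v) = 24*j^3 + 14*j^2*v - 9*j*v^2 + v^3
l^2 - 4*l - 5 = (l - 5)*(l + 1)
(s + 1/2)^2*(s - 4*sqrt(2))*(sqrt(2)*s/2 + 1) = sqrt(2)*s^4/2 - 3*s^3 + sqrt(2)*s^3/2 - 31*sqrt(2)*s^2/8 - 3*s^2 - 4*sqrt(2)*s - 3*s/4 - sqrt(2)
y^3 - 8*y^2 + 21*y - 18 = (y - 3)^2*(y - 2)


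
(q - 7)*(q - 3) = q^2 - 10*q + 21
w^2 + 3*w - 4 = (w - 1)*(w + 4)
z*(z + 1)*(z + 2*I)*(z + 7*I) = z^4 + z^3 + 9*I*z^3 - 14*z^2 + 9*I*z^2 - 14*z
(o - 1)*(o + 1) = o^2 - 1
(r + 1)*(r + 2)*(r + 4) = r^3 + 7*r^2 + 14*r + 8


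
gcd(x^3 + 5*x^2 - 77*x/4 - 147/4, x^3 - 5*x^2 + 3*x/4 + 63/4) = x^2 - 2*x - 21/4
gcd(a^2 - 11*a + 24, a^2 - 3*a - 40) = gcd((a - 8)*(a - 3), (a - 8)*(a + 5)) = a - 8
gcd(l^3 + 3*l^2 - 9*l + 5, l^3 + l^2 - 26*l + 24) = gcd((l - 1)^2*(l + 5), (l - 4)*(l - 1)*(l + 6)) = l - 1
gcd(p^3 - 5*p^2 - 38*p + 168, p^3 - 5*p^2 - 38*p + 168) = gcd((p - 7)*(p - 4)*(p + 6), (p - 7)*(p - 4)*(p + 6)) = p^3 - 5*p^2 - 38*p + 168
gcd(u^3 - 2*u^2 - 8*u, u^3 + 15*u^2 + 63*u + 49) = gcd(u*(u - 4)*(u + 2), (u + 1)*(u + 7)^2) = 1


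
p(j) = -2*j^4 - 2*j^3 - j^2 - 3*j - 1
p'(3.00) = -279.00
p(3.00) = -235.00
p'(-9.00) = 5361.00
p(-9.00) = -11719.00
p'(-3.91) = 391.30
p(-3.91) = -352.46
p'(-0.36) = -2.68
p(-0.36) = 0.01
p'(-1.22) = 5.04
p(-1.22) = 0.37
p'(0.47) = -6.10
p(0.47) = -2.94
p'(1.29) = -32.74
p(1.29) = -16.37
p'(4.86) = -1072.77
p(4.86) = -1384.55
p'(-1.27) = 6.25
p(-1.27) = 0.09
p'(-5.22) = 981.84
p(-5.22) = -1213.07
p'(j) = -8*j^3 - 6*j^2 - 2*j - 3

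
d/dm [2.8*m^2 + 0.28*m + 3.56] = 5.6*m + 0.28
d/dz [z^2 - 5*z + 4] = 2*z - 5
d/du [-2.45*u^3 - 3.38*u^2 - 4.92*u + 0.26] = -7.35*u^2 - 6.76*u - 4.92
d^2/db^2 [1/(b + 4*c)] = 2/(b + 4*c)^3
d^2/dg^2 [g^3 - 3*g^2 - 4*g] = 6*g - 6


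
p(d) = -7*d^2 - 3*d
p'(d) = -14*d - 3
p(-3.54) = -77.10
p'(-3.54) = 46.56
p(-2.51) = -36.57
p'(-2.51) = 32.14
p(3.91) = -118.75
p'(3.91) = -57.74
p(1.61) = -22.97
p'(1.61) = -25.54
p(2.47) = -50.12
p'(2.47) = -37.58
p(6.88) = -351.98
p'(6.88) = -99.32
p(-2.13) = -25.37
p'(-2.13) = 26.82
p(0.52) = -3.45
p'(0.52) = -10.28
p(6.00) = -270.00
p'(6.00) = -87.00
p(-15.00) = -1530.00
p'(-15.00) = 207.00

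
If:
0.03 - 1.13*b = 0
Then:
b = 0.03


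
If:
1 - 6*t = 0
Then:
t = 1/6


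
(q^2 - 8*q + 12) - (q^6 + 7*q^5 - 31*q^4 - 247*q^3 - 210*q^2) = -q^6 - 7*q^5 + 31*q^4 + 247*q^3 + 211*q^2 - 8*q + 12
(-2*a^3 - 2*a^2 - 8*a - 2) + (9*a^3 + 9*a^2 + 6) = 7*a^3 + 7*a^2 - 8*a + 4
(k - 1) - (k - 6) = 5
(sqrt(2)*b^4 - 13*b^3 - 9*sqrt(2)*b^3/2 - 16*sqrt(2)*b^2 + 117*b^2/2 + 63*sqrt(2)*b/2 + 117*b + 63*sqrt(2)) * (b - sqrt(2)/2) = sqrt(2)*b^5 - 14*b^4 - 9*sqrt(2)*b^4/2 - 19*sqrt(2)*b^3/2 + 63*b^3 + 9*sqrt(2)*b^2/4 + 133*b^2 - 63*b/2 + 9*sqrt(2)*b/2 - 63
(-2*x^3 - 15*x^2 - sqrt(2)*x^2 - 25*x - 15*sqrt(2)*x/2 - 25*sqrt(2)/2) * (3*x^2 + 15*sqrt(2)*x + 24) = -6*x^5 - 33*sqrt(2)*x^4 - 45*x^4 - 495*sqrt(2)*x^3/2 - 153*x^3 - 873*sqrt(2)*x^2/2 - 585*x^2 - 975*x - 180*sqrt(2)*x - 300*sqrt(2)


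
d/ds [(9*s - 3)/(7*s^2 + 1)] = 3*(-21*s^2 + 14*s + 3)/(49*s^4 + 14*s^2 + 1)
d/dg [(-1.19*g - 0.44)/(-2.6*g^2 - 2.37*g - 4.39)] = (-3.094*g^2 - 2.288*g + 4.1813)/(6.76*g^4 + 12.324*g^3 + 28.4449*g^2 + 20.8086*g + 19.2721)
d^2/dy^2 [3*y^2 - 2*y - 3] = 6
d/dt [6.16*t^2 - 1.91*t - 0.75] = 12.32*t - 1.91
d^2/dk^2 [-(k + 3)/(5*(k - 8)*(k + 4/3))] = 6*(-9*k^3 - 81*k^2 + 252*k - 848)/(5*(27*k^6 - 540*k^5 + 2736*k^4 + 3520*k^3 - 29184*k^2 - 61440*k - 32768))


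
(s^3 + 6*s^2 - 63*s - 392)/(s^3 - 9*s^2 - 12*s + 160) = (s^2 + 14*s + 49)/(s^2 - s - 20)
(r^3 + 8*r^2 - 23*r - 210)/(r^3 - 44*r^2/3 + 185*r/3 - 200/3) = 3*(r^2 + 13*r + 42)/(3*r^2 - 29*r + 40)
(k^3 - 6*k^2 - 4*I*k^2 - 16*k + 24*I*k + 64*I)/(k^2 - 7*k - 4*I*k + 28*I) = (k^2 - 6*k - 16)/(k - 7)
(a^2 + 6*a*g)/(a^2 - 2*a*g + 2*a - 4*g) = a*(a + 6*g)/(a^2 - 2*a*g + 2*a - 4*g)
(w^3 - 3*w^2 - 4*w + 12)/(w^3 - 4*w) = (w - 3)/w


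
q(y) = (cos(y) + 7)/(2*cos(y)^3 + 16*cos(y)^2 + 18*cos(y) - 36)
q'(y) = (cos(y) + 7)*(6*sin(y)*cos(y)^2 + 32*sin(y)*cos(y) + 18*sin(y))/(2*cos(y)^3 + 16*cos(y)^2 + 18*cos(y) - 36)^2 - sin(y)/(2*cos(y)^3 + 16*cos(y)^2 + 18*cos(y) - 36) = (227*cos(y) + 29*cos(2*y) + cos(3*y) + 191)*sin(y)/(4*(cos(y)^3 + 8*cos(y)^2 + 9*cos(y) - 18)^2)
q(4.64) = -0.19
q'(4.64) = -0.11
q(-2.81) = -0.15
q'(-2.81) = 0.00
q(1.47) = -0.21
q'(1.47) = 0.16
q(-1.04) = -0.33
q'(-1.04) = -0.49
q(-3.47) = -0.15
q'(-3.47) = -0.00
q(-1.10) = -0.31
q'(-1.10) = -0.41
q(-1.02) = -0.34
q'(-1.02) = -0.52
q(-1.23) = -0.26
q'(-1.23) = -0.29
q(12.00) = -0.95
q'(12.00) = -3.14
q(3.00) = -0.15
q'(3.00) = 0.00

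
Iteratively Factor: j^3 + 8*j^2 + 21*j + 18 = (j + 2)*(j^2 + 6*j + 9) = (j + 2)*(j + 3)*(j + 3)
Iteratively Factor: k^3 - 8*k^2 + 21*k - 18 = (k - 3)*(k^2 - 5*k + 6) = (k - 3)^2*(k - 2)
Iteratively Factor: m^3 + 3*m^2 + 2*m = (m + 2)*(m^2 + m) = (m + 1)*(m + 2)*(m)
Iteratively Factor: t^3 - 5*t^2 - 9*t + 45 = (t - 5)*(t^2 - 9) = (t - 5)*(t + 3)*(t - 3)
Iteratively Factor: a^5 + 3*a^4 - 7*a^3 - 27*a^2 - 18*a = (a - 3)*(a^4 + 6*a^3 + 11*a^2 + 6*a) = a*(a - 3)*(a^3 + 6*a^2 + 11*a + 6) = a*(a - 3)*(a + 2)*(a^2 + 4*a + 3) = a*(a - 3)*(a + 2)*(a + 3)*(a + 1)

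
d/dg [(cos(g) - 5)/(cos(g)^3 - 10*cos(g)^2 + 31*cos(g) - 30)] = (2*cos(g) - 5)*sin(g)/((cos(g) - 3)^2*(cos(g) - 2)^2)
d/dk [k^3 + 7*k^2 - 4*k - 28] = 3*k^2 + 14*k - 4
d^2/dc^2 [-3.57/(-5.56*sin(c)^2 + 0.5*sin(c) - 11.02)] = (-441.446208*sin(c)^4 + 29.7738*sin(c)^3 + 1536.229548*sin(c)^2 - 79.2183*sin(c) - 435.691368)/(5.56*sin(c)^2 - 0.5*sin(c) + 11.02)^3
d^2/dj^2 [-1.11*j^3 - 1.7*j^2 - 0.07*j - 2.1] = -6.66*j - 3.4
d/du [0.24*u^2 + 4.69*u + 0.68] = 0.48*u + 4.69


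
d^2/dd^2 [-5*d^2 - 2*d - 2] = -10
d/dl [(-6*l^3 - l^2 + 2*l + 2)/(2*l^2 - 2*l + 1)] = 2*(-6*l^4 + 12*l^3 - 10*l^2 - 5*l + 3)/(4*l^4 - 8*l^3 + 8*l^2 - 4*l + 1)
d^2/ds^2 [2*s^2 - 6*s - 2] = 4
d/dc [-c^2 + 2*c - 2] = 2 - 2*c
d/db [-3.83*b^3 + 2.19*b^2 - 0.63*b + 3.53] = -11.49*b^2 + 4.38*b - 0.63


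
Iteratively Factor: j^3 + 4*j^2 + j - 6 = (j - 1)*(j^2 + 5*j + 6) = (j - 1)*(j + 3)*(j + 2)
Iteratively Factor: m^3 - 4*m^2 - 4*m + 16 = (m + 2)*(m^2 - 6*m + 8) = (m - 2)*(m + 2)*(m - 4)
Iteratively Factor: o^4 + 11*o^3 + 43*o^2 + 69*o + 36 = (o + 3)*(o^3 + 8*o^2 + 19*o + 12) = (o + 3)^2*(o^2 + 5*o + 4) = (o + 3)^2*(o + 4)*(o + 1)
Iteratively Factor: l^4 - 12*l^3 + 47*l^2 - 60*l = (l - 3)*(l^3 - 9*l^2 + 20*l) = (l - 4)*(l - 3)*(l^2 - 5*l) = l*(l - 4)*(l - 3)*(l - 5)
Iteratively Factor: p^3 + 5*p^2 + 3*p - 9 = (p + 3)*(p^2 + 2*p - 3) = (p - 1)*(p + 3)*(p + 3)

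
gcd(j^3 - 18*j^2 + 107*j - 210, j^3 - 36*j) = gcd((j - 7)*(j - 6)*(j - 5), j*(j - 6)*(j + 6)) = j - 6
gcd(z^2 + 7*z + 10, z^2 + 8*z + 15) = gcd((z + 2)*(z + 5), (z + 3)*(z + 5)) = z + 5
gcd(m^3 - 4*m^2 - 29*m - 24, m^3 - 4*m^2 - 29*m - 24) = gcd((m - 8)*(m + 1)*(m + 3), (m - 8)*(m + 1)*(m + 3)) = m^3 - 4*m^2 - 29*m - 24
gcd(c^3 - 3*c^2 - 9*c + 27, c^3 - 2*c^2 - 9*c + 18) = c^2 - 9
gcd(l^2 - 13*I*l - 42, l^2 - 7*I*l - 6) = l - 6*I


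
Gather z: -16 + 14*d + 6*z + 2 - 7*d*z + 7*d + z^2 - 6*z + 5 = -7*d*z + 21*d + z^2 - 9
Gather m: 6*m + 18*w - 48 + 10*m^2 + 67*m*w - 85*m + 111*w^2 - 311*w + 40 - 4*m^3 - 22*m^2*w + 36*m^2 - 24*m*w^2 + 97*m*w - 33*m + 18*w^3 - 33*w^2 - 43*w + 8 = -4*m^3 + m^2*(46 - 22*w) + m*(-24*w^2 + 164*w - 112) + 18*w^3 + 78*w^2 - 336*w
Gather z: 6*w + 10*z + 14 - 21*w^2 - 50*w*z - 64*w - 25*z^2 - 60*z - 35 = -21*w^2 - 58*w - 25*z^2 + z*(-50*w - 50) - 21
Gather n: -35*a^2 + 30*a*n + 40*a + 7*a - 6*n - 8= -35*a^2 + 47*a + n*(30*a - 6) - 8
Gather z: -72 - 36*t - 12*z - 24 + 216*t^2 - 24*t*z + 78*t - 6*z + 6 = 216*t^2 + 42*t + z*(-24*t - 18) - 90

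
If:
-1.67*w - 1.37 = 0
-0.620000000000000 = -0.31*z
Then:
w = -0.82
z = 2.00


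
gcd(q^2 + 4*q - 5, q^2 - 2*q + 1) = q - 1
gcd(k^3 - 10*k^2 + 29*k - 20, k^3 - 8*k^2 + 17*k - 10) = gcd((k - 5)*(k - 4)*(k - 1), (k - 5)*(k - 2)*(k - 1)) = k^2 - 6*k + 5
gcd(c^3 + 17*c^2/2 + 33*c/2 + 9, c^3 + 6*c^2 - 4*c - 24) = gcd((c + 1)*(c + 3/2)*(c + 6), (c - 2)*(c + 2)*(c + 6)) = c + 6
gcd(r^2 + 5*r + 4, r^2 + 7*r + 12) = r + 4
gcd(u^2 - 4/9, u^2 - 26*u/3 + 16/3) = u - 2/3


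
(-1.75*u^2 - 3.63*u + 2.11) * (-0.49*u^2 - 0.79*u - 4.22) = 0.8575*u^4 + 3.1612*u^3 + 9.2188*u^2 + 13.6517*u - 8.9042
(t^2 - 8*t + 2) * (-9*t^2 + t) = -9*t^4 + 73*t^3 - 26*t^2 + 2*t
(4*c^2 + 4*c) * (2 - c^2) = -4*c^4 - 4*c^3 + 8*c^2 + 8*c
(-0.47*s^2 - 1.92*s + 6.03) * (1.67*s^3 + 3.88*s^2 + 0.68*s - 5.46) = -0.7849*s^5 - 5.03*s^4 + 2.3009*s^3 + 24.657*s^2 + 14.5836*s - 32.9238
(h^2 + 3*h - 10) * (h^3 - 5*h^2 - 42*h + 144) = h^5 - 2*h^4 - 67*h^3 + 68*h^2 + 852*h - 1440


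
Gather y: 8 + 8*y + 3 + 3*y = 11*y + 11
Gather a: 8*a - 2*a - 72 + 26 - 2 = 6*a - 48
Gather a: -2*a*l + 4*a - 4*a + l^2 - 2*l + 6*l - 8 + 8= -2*a*l + l^2 + 4*l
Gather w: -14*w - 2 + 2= -14*w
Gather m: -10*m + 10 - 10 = -10*m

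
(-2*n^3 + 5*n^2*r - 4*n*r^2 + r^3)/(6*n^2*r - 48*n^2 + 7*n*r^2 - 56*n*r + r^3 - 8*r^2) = (-2*n^3 + 5*n^2*r - 4*n*r^2 + r^3)/(6*n^2*r - 48*n^2 + 7*n*r^2 - 56*n*r + r^3 - 8*r^2)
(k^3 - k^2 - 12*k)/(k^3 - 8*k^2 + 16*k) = (k + 3)/(k - 4)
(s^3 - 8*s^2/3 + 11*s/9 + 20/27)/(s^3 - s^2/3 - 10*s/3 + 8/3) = (s^2 - 4*s/3 - 5/9)/(s^2 + s - 2)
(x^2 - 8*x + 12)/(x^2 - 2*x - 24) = (x - 2)/(x + 4)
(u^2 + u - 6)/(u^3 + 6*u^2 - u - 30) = 1/(u + 5)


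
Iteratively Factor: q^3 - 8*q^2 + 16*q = (q)*(q^2 - 8*q + 16) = q*(q - 4)*(q - 4)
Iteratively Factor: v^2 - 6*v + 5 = (v - 1)*(v - 5)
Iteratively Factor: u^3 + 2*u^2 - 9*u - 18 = (u + 3)*(u^2 - u - 6) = (u - 3)*(u + 3)*(u + 2)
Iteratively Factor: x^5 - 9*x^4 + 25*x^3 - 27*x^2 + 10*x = (x - 1)*(x^4 - 8*x^3 + 17*x^2 - 10*x) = (x - 1)^2*(x^3 - 7*x^2 + 10*x) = (x - 2)*(x - 1)^2*(x^2 - 5*x) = x*(x - 2)*(x - 1)^2*(x - 5)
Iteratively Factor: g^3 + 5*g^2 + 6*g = (g + 3)*(g^2 + 2*g) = (g + 2)*(g + 3)*(g)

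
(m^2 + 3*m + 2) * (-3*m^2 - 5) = -3*m^4 - 9*m^3 - 11*m^2 - 15*m - 10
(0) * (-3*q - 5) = 0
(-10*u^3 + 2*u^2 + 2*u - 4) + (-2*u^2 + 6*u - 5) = -10*u^3 + 8*u - 9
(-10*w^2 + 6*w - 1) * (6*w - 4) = -60*w^3 + 76*w^2 - 30*w + 4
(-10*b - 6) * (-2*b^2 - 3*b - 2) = 20*b^3 + 42*b^2 + 38*b + 12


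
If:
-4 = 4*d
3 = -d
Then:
No Solution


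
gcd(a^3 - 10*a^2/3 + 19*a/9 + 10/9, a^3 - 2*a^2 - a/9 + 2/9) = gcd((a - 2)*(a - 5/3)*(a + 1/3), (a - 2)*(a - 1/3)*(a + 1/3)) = a^2 - 5*a/3 - 2/3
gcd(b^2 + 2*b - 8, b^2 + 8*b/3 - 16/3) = b + 4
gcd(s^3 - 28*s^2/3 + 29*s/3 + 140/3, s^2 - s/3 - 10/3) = s + 5/3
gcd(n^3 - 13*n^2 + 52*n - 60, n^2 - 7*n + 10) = n^2 - 7*n + 10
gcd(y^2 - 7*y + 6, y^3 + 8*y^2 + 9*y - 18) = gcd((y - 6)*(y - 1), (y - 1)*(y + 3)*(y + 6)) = y - 1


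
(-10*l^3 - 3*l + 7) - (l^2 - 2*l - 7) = -10*l^3 - l^2 - l + 14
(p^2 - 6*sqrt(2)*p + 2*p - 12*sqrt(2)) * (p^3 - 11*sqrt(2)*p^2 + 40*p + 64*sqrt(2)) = p^5 - 17*sqrt(2)*p^4 + 2*p^4 - 34*sqrt(2)*p^3 + 172*p^3 - 176*sqrt(2)*p^2 + 344*p^2 - 768*p - 352*sqrt(2)*p - 1536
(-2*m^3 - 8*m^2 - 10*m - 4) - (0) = -2*m^3 - 8*m^2 - 10*m - 4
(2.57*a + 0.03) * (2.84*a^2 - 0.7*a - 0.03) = 7.2988*a^3 - 1.7138*a^2 - 0.0981*a - 0.0009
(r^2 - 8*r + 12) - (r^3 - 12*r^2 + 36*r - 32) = -r^3 + 13*r^2 - 44*r + 44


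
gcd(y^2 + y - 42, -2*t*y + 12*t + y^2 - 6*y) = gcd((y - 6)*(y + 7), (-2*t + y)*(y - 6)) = y - 6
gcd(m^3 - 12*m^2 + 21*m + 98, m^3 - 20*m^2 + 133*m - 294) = m^2 - 14*m + 49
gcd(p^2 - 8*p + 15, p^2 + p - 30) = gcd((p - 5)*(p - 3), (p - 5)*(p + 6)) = p - 5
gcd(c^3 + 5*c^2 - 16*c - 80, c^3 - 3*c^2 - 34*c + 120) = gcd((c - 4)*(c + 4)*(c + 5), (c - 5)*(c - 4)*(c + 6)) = c - 4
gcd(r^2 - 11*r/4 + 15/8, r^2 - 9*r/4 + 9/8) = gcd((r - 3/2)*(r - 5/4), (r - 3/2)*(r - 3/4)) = r - 3/2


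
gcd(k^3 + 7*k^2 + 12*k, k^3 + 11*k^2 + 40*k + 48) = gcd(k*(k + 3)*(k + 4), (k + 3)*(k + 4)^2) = k^2 + 7*k + 12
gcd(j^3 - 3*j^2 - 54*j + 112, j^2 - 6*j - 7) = 1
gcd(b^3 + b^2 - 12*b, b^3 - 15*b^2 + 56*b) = b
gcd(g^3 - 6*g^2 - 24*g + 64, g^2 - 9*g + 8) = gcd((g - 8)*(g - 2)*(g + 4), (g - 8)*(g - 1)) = g - 8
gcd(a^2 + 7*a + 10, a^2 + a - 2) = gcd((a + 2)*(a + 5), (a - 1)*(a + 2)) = a + 2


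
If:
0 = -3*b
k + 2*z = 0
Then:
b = 0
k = -2*z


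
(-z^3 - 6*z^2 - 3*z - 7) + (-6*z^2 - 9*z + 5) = -z^3 - 12*z^2 - 12*z - 2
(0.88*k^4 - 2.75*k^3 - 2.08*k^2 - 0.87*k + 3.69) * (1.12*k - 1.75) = 0.9856*k^5 - 4.62*k^4 + 2.4829*k^3 + 2.6656*k^2 + 5.6553*k - 6.4575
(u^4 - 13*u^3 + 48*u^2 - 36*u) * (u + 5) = u^5 - 8*u^4 - 17*u^3 + 204*u^2 - 180*u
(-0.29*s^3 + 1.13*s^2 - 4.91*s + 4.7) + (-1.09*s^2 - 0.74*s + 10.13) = -0.29*s^3 + 0.0399999999999998*s^2 - 5.65*s + 14.83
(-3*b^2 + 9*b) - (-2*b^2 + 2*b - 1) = -b^2 + 7*b + 1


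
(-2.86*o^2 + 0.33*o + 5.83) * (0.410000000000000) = -1.1726*o^2 + 0.1353*o + 2.3903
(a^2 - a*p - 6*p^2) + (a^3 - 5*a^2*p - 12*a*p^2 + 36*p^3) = a^3 - 5*a^2*p + a^2 - 12*a*p^2 - a*p + 36*p^3 - 6*p^2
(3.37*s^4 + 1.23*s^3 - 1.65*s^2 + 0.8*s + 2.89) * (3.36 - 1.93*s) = -6.5041*s^5 + 8.9493*s^4 + 7.3173*s^3 - 7.088*s^2 - 2.8897*s + 9.7104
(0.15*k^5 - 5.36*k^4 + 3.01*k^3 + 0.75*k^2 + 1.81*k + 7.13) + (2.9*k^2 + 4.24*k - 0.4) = 0.15*k^5 - 5.36*k^4 + 3.01*k^3 + 3.65*k^2 + 6.05*k + 6.73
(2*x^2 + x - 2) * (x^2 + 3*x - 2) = 2*x^4 + 7*x^3 - 3*x^2 - 8*x + 4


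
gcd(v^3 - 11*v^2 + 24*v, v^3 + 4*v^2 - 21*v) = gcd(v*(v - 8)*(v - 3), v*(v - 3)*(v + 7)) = v^2 - 3*v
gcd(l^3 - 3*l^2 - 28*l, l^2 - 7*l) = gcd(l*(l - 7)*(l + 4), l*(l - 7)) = l^2 - 7*l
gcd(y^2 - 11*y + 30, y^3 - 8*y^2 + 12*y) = y - 6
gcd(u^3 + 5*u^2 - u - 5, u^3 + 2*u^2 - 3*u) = u - 1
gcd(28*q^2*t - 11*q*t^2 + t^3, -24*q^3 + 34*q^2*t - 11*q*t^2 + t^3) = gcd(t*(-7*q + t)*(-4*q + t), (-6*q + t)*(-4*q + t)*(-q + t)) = 4*q - t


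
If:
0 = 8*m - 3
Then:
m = 3/8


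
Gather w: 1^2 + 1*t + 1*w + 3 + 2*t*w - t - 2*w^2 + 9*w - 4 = -2*w^2 + w*(2*t + 10)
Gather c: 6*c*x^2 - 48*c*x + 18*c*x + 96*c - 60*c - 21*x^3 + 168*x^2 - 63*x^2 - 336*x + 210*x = c*(6*x^2 - 30*x + 36) - 21*x^3 + 105*x^2 - 126*x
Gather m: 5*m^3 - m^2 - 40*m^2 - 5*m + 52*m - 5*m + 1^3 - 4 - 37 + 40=5*m^3 - 41*m^2 + 42*m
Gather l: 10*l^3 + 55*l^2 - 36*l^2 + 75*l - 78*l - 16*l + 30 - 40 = 10*l^3 + 19*l^2 - 19*l - 10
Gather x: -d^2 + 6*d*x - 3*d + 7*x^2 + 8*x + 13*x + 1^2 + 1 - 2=-d^2 - 3*d + 7*x^2 + x*(6*d + 21)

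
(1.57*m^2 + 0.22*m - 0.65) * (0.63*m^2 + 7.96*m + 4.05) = 0.9891*m^4 + 12.6358*m^3 + 7.7002*m^2 - 4.283*m - 2.6325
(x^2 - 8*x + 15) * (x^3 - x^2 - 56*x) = x^5 - 9*x^4 - 33*x^3 + 433*x^2 - 840*x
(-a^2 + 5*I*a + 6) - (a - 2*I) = -a^2 - a + 5*I*a + 6 + 2*I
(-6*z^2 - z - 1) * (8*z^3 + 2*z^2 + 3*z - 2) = -48*z^5 - 20*z^4 - 28*z^3 + 7*z^2 - z + 2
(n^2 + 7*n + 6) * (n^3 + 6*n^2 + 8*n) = n^5 + 13*n^4 + 56*n^3 + 92*n^2 + 48*n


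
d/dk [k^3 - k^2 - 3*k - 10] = 3*k^2 - 2*k - 3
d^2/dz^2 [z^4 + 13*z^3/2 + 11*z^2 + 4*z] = 12*z^2 + 39*z + 22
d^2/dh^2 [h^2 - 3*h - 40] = 2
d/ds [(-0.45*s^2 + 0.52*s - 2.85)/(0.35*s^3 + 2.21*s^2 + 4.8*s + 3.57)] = (0.1575*s^4 - 0.364*s^3 - 0.3167*s^2 + 9.384*s + 15.5364)/(0.1225*s^6 + 1.547*s^5 + 8.2441*s^4 + 23.715*s^3 + 38.8194*s^2 + 34.272*s + 12.7449)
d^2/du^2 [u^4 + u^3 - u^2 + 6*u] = 12*u^2 + 6*u - 2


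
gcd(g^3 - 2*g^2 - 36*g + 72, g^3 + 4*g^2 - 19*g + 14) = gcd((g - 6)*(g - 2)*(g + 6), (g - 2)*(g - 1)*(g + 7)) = g - 2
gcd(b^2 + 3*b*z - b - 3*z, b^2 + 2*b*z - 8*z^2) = 1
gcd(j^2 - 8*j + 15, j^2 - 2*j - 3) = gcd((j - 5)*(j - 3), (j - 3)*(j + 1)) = j - 3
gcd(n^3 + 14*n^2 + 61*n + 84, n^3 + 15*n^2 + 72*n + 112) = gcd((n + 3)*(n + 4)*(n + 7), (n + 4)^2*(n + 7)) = n^2 + 11*n + 28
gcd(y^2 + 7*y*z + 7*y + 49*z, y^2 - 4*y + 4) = 1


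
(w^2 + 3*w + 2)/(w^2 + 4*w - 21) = (w^2 + 3*w + 2)/(w^2 + 4*w - 21)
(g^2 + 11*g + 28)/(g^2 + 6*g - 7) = (g + 4)/(g - 1)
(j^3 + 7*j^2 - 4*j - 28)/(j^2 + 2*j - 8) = (j^2 + 9*j + 14)/(j + 4)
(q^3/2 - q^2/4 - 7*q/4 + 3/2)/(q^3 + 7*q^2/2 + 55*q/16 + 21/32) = 8*(2*q^3 - q^2 - 7*q + 6)/(32*q^3 + 112*q^2 + 110*q + 21)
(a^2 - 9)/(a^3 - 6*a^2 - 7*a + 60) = (a - 3)/(a^2 - 9*a + 20)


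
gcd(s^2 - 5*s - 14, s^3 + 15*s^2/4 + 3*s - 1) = s + 2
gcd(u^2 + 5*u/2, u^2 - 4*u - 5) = 1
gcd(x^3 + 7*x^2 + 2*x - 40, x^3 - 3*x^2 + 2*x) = x - 2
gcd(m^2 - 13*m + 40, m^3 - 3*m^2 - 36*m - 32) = m - 8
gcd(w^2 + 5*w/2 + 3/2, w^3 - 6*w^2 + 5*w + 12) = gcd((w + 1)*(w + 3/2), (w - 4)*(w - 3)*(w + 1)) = w + 1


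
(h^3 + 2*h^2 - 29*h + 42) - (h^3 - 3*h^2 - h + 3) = 5*h^2 - 28*h + 39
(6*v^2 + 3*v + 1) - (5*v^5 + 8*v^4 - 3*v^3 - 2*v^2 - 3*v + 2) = -5*v^5 - 8*v^4 + 3*v^3 + 8*v^2 + 6*v - 1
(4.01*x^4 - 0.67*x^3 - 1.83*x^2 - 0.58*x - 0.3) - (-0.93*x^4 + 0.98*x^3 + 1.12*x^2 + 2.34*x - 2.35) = 4.94*x^4 - 1.65*x^3 - 2.95*x^2 - 2.92*x + 2.05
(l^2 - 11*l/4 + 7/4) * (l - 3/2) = l^3 - 17*l^2/4 + 47*l/8 - 21/8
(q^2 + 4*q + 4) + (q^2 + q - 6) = 2*q^2 + 5*q - 2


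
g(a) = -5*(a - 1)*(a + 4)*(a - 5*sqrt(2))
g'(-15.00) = -3859.59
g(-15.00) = 19422.54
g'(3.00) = 113.20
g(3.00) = 284.97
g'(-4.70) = -396.62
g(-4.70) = 234.83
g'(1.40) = 153.66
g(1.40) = 61.25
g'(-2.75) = -99.33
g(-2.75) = -230.18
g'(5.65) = -122.76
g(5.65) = 318.83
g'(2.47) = 135.11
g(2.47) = 218.80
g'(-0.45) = 104.71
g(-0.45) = -193.57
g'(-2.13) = -28.70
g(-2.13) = -269.27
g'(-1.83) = 1.33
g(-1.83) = -273.31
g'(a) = -5*(a - 1)*(a + 4) - 5*(a - 1)*(a - 5*sqrt(2)) - 5*(a + 4)*(a - 5*sqrt(2)) = -15*a^2 - 30*a + 50*sqrt(2)*a + 20 + 75*sqrt(2)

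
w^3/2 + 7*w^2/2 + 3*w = w*(w/2 + 1/2)*(w + 6)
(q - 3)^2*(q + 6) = q^3 - 27*q + 54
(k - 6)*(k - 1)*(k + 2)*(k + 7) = k^4 + 2*k^3 - 43*k^2 - 44*k + 84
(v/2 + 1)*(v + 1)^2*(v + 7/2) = v^4/2 + 15*v^3/4 + 19*v^2/2 + 39*v/4 + 7/2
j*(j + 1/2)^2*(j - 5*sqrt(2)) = j^4 - 5*sqrt(2)*j^3 + j^3 - 5*sqrt(2)*j^2 + j^2/4 - 5*sqrt(2)*j/4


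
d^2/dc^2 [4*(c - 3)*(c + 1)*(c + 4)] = 24*c + 16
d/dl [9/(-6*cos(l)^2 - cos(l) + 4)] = -9*(12*cos(l) + 1)*sin(l)/(6*cos(l)^2 + cos(l) - 4)^2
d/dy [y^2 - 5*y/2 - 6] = 2*y - 5/2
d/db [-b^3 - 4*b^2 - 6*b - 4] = -3*b^2 - 8*b - 6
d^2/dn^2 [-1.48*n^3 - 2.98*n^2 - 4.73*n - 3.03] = -8.88*n - 5.96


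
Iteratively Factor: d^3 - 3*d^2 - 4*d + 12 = (d - 2)*(d^2 - d - 6) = (d - 3)*(d - 2)*(d + 2)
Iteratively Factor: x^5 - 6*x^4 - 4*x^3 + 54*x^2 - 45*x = (x - 3)*(x^4 - 3*x^3 - 13*x^2 + 15*x) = x*(x - 3)*(x^3 - 3*x^2 - 13*x + 15) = x*(x - 3)*(x - 1)*(x^2 - 2*x - 15) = x*(x - 5)*(x - 3)*(x - 1)*(x + 3)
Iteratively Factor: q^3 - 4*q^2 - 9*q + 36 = (q - 4)*(q^2 - 9) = (q - 4)*(q - 3)*(q + 3)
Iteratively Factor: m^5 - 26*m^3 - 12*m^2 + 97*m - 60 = (m - 1)*(m^4 + m^3 - 25*m^2 - 37*m + 60) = (m - 1)*(m + 4)*(m^3 - 3*m^2 - 13*m + 15) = (m - 5)*(m - 1)*(m + 4)*(m^2 + 2*m - 3) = (m - 5)*(m - 1)*(m + 3)*(m + 4)*(m - 1)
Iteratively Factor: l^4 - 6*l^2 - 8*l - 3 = (l + 1)*(l^3 - l^2 - 5*l - 3) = (l + 1)^2*(l^2 - 2*l - 3) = (l - 3)*(l + 1)^2*(l + 1)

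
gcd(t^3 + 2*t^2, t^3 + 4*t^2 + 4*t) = t^2 + 2*t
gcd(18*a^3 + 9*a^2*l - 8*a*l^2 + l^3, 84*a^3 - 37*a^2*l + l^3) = 3*a - l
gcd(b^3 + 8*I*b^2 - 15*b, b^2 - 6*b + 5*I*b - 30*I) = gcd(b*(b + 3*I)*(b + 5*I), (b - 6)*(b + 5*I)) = b + 5*I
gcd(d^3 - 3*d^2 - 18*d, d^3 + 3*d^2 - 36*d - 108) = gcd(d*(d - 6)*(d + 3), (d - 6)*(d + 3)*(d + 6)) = d^2 - 3*d - 18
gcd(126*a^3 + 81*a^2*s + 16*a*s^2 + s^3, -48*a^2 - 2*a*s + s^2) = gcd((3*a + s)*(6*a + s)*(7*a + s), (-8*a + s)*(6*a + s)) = 6*a + s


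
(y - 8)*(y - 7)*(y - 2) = y^3 - 17*y^2 + 86*y - 112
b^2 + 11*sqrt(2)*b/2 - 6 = (b - sqrt(2)/2)*(b + 6*sqrt(2))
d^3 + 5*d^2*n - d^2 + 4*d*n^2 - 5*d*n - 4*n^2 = (d - 1)*(d + n)*(d + 4*n)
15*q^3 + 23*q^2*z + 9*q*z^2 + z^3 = (q + z)*(3*q + z)*(5*q + z)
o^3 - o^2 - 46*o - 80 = (o - 8)*(o + 2)*(o + 5)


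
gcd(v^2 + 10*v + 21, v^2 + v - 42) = v + 7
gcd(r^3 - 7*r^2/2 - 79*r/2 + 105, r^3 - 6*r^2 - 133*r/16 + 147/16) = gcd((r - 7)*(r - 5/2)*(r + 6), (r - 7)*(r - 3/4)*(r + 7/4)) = r - 7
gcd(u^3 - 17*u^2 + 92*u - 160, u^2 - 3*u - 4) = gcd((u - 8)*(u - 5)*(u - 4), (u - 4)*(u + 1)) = u - 4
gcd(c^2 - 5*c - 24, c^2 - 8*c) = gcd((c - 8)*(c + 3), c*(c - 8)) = c - 8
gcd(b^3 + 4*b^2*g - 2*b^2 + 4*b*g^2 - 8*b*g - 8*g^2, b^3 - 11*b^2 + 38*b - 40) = b - 2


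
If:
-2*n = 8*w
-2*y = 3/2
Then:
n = -4*w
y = -3/4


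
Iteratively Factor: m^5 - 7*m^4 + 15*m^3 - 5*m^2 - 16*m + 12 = (m - 3)*(m^4 - 4*m^3 + 3*m^2 + 4*m - 4) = (m - 3)*(m - 2)*(m^3 - 2*m^2 - m + 2) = (m - 3)*(m - 2)^2*(m^2 - 1) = (m - 3)*(m - 2)^2*(m - 1)*(m + 1)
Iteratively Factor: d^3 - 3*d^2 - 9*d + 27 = (d - 3)*(d^2 - 9) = (d - 3)*(d + 3)*(d - 3)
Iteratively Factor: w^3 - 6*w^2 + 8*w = (w)*(w^2 - 6*w + 8) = w*(w - 2)*(w - 4)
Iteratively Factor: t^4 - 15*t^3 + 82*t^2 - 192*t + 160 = (t - 5)*(t^3 - 10*t^2 + 32*t - 32) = (t - 5)*(t - 4)*(t^2 - 6*t + 8) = (t - 5)*(t - 4)*(t - 2)*(t - 4)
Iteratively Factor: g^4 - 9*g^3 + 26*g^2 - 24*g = (g - 3)*(g^3 - 6*g^2 + 8*g) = (g - 4)*(g - 3)*(g^2 - 2*g) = g*(g - 4)*(g - 3)*(g - 2)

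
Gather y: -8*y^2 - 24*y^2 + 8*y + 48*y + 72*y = -32*y^2 + 128*y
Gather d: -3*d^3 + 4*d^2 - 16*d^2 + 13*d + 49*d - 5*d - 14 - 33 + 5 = -3*d^3 - 12*d^2 + 57*d - 42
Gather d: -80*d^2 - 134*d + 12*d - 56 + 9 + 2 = -80*d^2 - 122*d - 45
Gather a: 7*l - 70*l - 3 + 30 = 27 - 63*l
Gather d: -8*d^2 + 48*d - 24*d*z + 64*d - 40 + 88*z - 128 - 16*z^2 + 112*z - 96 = -8*d^2 + d*(112 - 24*z) - 16*z^2 + 200*z - 264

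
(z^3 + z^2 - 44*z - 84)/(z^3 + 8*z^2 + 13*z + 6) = (z^2 - 5*z - 14)/(z^2 + 2*z + 1)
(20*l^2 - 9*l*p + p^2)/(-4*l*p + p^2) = (-5*l + p)/p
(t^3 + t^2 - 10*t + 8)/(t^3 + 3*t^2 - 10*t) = (t^2 + 3*t - 4)/(t*(t + 5))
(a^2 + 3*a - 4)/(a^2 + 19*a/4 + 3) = 4*(a - 1)/(4*a + 3)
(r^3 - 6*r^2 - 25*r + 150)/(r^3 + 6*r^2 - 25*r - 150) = (r - 6)/(r + 6)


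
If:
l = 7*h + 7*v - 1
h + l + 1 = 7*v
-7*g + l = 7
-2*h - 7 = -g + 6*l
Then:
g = -49/41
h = 0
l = -56/41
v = -15/287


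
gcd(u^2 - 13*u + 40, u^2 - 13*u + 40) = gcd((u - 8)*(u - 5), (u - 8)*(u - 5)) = u^2 - 13*u + 40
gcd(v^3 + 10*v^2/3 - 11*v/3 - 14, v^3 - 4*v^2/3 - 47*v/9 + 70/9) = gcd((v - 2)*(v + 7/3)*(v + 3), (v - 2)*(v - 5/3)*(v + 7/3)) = v^2 + v/3 - 14/3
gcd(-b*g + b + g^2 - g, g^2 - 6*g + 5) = g - 1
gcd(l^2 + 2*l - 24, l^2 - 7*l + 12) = l - 4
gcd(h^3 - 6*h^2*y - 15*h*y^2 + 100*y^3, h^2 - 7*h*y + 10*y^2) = -h + 5*y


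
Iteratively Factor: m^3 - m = (m)*(m^2 - 1) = m*(m + 1)*(m - 1)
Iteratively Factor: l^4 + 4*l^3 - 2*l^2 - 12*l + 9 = (l + 3)*(l^3 + l^2 - 5*l + 3) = (l + 3)^2*(l^2 - 2*l + 1) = (l - 1)*(l + 3)^2*(l - 1)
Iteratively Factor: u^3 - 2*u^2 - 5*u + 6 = (u - 3)*(u^2 + u - 2) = (u - 3)*(u - 1)*(u + 2)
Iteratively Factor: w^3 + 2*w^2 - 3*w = (w)*(w^2 + 2*w - 3) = w*(w + 3)*(w - 1)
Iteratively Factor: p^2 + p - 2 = (p - 1)*(p + 2)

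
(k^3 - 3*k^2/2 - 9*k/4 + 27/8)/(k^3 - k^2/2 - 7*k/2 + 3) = (k^2 - 9/4)/(k^2 + k - 2)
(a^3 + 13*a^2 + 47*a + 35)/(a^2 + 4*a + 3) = (a^2 + 12*a + 35)/(a + 3)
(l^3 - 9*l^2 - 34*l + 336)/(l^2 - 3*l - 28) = (l^2 - 2*l - 48)/(l + 4)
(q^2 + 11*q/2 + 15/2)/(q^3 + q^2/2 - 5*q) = (q + 3)/(q*(q - 2))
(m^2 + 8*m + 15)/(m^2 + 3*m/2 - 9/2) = 2*(m + 5)/(2*m - 3)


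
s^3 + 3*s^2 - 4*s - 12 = (s - 2)*(s + 2)*(s + 3)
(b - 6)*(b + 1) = b^2 - 5*b - 6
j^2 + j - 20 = (j - 4)*(j + 5)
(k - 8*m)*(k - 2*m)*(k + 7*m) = k^3 - 3*k^2*m - 54*k*m^2 + 112*m^3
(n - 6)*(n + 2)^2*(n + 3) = n^4 + n^3 - 26*n^2 - 84*n - 72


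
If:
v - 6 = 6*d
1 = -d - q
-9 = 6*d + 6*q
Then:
No Solution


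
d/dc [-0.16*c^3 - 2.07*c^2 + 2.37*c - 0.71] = -0.48*c^2 - 4.14*c + 2.37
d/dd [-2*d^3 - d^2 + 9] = 2*d*(-3*d - 1)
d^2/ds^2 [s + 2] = 0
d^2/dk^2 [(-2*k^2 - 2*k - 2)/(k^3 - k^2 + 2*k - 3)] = 4*(-k^6 - 3*k^5 + 3*k^4 - 14*k^3 - 18*k^2 + 6*k - 16)/(k^9 - 3*k^8 + 9*k^7 - 22*k^6 + 36*k^5 - 57*k^4 + 71*k^3 - 63*k^2 + 54*k - 27)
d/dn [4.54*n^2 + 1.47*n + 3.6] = 9.08*n + 1.47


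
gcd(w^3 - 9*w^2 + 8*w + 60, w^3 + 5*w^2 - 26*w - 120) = w - 5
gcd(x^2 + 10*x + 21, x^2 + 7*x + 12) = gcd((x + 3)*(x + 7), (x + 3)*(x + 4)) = x + 3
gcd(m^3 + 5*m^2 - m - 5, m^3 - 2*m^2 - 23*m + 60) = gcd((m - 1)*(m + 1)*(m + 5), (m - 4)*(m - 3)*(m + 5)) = m + 5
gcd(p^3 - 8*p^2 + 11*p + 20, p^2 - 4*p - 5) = p^2 - 4*p - 5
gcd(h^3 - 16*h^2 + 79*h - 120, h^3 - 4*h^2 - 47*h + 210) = h - 5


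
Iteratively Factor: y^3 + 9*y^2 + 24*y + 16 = (y + 4)*(y^2 + 5*y + 4) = (y + 1)*(y + 4)*(y + 4)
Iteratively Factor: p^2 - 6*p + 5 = (p - 1)*(p - 5)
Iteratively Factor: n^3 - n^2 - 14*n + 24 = (n - 2)*(n^2 + n - 12) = (n - 3)*(n - 2)*(n + 4)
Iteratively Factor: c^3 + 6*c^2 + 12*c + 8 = (c + 2)*(c^2 + 4*c + 4) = (c + 2)^2*(c + 2)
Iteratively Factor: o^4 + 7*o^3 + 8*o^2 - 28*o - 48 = (o + 2)*(o^3 + 5*o^2 - 2*o - 24) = (o + 2)*(o + 4)*(o^2 + o - 6) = (o - 2)*(o + 2)*(o + 4)*(o + 3)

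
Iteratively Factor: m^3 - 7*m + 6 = (m + 3)*(m^2 - 3*m + 2) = (m - 2)*(m + 3)*(m - 1)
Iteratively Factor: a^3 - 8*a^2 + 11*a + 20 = (a - 4)*(a^2 - 4*a - 5) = (a - 5)*(a - 4)*(a + 1)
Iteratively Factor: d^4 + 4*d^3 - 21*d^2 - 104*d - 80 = (d - 5)*(d^3 + 9*d^2 + 24*d + 16) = (d - 5)*(d + 4)*(d^2 + 5*d + 4) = (d - 5)*(d + 4)^2*(d + 1)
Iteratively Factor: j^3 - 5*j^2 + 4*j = (j - 4)*(j^2 - j) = j*(j - 4)*(j - 1)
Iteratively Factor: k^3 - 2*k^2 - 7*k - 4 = (k + 1)*(k^2 - 3*k - 4) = (k + 1)^2*(k - 4)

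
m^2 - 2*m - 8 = (m - 4)*(m + 2)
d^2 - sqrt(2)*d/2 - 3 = (d - 3*sqrt(2)/2)*(d + sqrt(2))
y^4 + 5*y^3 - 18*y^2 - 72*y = y*(y - 4)*(y + 3)*(y + 6)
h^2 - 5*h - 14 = (h - 7)*(h + 2)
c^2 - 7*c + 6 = (c - 6)*(c - 1)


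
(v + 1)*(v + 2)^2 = v^3 + 5*v^2 + 8*v + 4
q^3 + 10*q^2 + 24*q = q*(q + 4)*(q + 6)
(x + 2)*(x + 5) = x^2 + 7*x + 10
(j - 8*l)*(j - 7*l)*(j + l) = j^3 - 14*j^2*l + 41*j*l^2 + 56*l^3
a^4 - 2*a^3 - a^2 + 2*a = a*(a - 2)*(a - 1)*(a + 1)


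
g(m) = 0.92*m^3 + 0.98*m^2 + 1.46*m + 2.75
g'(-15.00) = 593.06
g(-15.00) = -2903.65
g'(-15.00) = 593.06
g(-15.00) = -2903.65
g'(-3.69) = 31.81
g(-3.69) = -35.52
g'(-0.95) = 2.09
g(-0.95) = 1.46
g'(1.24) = 8.13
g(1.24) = 7.82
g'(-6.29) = 98.33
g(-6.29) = -196.61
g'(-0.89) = 1.90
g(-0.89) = 1.58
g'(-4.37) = 45.60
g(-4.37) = -61.69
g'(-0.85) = 1.79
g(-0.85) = 1.65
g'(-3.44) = 27.38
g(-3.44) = -28.13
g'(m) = 2.76*m^2 + 1.96*m + 1.46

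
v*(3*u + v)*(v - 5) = 3*u*v^2 - 15*u*v + v^3 - 5*v^2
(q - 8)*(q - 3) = q^2 - 11*q + 24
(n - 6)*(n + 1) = n^2 - 5*n - 6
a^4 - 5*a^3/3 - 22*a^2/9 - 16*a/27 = a*(a - 8/3)*(a + 1/3)*(a + 2/3)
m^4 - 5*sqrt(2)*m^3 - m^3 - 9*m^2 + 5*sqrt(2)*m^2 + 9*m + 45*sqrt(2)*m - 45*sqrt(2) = (m - 3)*(m - 1)*(m + 3)*(m - 5*sqrt(2))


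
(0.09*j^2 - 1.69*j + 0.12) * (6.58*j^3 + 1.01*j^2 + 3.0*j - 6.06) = 0.5922*j^5 - 11.0293*j^4 - 0.6473*j^3 - 5.4942*j^2 + 10.6014*j - 0.7272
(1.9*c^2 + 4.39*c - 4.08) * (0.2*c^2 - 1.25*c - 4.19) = 0.38*c^4 - 1.497*c^3 - 14.2645*c^2 - 13.2941*c + 17.0952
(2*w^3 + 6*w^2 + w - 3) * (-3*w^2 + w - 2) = -6*w^5 - 16*w^4 - w^3 - 2*w^2 - 5*w + 6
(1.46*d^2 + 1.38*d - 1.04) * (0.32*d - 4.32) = 0.4672*d^3 - 5.8656*d^2 - 6.2944*d + 4.4928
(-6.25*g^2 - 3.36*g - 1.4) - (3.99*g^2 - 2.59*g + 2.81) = -10.24*g^2 - 0.77*g - 4.21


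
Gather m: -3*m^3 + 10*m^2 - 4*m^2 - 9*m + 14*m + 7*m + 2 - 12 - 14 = -3*m^3 + 6*m^2 + 12*m - 24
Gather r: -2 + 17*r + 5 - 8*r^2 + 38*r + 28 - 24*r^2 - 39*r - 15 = -32*r^2 + 16*r + 16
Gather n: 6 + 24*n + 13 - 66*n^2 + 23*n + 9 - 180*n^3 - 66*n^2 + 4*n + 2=-180*n^3 - 132*n^2 + 51*n + 30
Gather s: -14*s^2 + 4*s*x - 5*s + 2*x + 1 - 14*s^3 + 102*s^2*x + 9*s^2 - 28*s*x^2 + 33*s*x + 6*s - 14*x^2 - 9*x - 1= -14*s^3 + s^2*(102*x - 5) + s*(-28*x^2 + 37*x + 1) - 14*x^2 - 7*x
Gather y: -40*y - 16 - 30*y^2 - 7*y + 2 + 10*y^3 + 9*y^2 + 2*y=10*y^3 - 21*y^2 - 45*y - 14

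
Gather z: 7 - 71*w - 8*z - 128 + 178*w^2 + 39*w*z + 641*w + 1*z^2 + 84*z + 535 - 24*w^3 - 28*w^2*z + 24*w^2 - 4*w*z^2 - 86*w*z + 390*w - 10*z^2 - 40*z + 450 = -24*w^3 + 202*w^2 + 960*w + z^2*(-4*w - 9) + z*(-28*w^2 - 47*w + 36) + 864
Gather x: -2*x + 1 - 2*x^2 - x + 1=-2*x^2 - 3*x + 2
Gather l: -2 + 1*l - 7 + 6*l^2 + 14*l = 6*l^2 + 15*l - 9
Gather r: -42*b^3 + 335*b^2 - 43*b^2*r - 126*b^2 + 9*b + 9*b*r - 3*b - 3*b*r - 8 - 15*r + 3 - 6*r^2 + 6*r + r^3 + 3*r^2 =-42*b^3 + 209*b^2 + 6*b + r^3 - 3*r^2 + r*(-43*b^2 + 6*b - 9) - 5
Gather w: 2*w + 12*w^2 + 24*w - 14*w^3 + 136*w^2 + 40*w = -14*w^3 + 148*w^2 + 66*w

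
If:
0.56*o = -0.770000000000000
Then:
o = -1.38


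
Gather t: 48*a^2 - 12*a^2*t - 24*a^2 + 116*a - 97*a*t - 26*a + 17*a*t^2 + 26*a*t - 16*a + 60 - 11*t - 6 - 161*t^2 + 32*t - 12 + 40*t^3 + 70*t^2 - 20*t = 24*a^2 + 74*a + 40*t^3 + t^2*(17*a - 91) + t*(-12*a^2 - 71*a + 1) + 42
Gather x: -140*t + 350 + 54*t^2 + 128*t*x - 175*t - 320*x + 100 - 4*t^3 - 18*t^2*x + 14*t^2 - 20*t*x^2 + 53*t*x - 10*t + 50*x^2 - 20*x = -4*t^3 + 68*t^2 - 325*t + x^2*(50 - 20*t) + x*(-18*t^2 + 181*t - 340) + 450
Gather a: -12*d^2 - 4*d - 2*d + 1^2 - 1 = -12*d^2 - 6*d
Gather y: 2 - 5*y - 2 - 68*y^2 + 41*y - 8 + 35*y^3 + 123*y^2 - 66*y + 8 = 35*y^3 + 55*y^2 - 30*y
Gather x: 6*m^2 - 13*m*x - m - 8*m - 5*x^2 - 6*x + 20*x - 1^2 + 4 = 6*m^2 - 9*m - 5*x^2 + x*(14 - 13*m) + 3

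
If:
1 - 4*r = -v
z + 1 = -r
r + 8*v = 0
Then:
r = 8/33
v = -1/33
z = -41/33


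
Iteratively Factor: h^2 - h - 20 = (h - 5)*(h + 4)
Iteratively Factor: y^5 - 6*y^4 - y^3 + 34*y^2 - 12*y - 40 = (y - 2)*(y^4 - 4*y^3 - 9*y^2 + 16*y + 20) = (y - 5)*(y - 2)*(y^3 + y^2 - 4*y - 4) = (y - 5)*(y - 2)^2*(y^2 + 3*y + 2) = (y - 5)*(y - 2)^2*(y + 1)*(y + 2)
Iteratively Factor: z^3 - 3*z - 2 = (z + 1)*(z^2 - z - 2) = (z - 2)*(z + 1)*(z + 1)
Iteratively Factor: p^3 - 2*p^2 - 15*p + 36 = (p + 4)*(p^2 - 6*p + 9) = (p - 3)*(p + 4)*(p - 3)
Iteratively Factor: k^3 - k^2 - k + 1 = (k - 1)*(k^2 - 1) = (k - 1)*(k + 1)*(k - 1)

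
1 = 1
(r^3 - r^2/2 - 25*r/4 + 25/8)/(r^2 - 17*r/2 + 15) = (r^2 + 2*r - 5/4)/(r - 6)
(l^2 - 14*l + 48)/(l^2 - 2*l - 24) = (l - 8)/(l + 4)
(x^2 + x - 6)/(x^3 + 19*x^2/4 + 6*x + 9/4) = 4*(x - 2)/(4*x^2 + 7*x + 3)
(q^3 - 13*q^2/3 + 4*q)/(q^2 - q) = (q^2 - 13*q/3 + 4)/(q - 1)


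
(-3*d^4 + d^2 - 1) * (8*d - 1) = -24*d^5 + 3*d^4 + 8*d^3 - d^2 - 8*d + 1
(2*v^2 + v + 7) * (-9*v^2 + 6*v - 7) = -18*v^4 + 3*v^3 - 71*v^2 + 35*v - 49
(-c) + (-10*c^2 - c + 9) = -10*c^2 - 2*c + 9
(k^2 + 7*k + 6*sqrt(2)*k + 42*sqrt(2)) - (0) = k^2 + 7*k + 6*sqrt(2)*k + 42*sqrt(2)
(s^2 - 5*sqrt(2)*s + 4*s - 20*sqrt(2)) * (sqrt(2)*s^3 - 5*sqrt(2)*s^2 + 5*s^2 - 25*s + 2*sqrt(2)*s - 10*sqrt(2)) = sqrt(2)*s^5 - 5*s^4 - sqrt(2)*s^4 - 43*sqrt(2)*s^3 + 5*s^3 + 23*sqrt(2)*s^2 + 80*s^2 + 20*s + 460*sqrt(2)*s + 400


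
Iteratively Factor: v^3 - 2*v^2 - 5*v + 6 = (v + 2)*(v^2 - 4*v + 3) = (v - 3)*(v + 2)*(v - 1)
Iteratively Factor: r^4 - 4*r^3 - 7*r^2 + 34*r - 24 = (r - 4)*(r^3 - 7*r + 6) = (r - 4)*(r + 3)*(r^2 - 3*r + 2) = (r - 4)*(r - 1)*(r + 3)*(r - 2)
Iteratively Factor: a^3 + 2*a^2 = (a)*(a^2 + 2*a) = a^2*(a + 2)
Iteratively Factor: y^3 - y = (y + 1)*(y^2 - y) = (y - 1)*(y + 1)*(y)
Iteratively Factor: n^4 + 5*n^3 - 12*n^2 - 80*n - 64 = (n + 1)*(n^3 + 4*n^2 - 16*n - 64) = (n - 4)*(n + 1)*(n^2 + 8*n + 16) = (n - 4)*(n + 1)*(n + 4)*(n + 4)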